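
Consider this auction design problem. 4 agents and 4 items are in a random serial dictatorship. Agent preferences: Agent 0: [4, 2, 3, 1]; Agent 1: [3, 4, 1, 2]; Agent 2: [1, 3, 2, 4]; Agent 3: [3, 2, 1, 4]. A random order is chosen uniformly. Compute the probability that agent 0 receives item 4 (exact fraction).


Step 1: Agent 0 wants item 4
Step 2: There are 24 possible orderings of agents
Step 3: In 20 orderings, agent 0 gets item 4
Step 4: Probability = 20/24 = 5/6

5/6


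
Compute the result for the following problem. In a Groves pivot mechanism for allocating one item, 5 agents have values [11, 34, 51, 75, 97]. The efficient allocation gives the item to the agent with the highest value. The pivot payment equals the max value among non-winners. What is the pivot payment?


Step 1: The efficient winner is agent 4 with value 97
Step 2: Other agents' values: [11, 34, 51, 75]
Step 3: Pivot payment = max(others) = 75
Step 4: The winner pays 75

75


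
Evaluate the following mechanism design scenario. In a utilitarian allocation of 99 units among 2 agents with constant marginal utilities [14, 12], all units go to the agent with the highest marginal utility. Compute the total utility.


Step 1: The marginal utilities are [14, 12]
Step 2: The highest marginal utility is 14
Step 3: All 99 units go to that agent
Step 4: Total utility = 14 * 99 = 1386

1386


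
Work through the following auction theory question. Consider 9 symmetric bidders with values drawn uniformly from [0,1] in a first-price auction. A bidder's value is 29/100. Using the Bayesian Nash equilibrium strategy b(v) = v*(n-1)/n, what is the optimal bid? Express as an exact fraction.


Step 1: The symmetric BNE bidding function is b(v) = v * (n-1) / n
Step 2: Substitute v = 29/100 and n = 9
Step 3: b = 29/100 * 8/9
Step 4: b = 58/225

58/225


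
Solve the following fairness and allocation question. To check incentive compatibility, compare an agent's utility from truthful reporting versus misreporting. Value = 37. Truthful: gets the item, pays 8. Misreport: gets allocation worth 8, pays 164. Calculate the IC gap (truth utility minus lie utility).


Step 1: U(truth) = value - payment = 37 - 8 = 29
Step 2: U(lie) = allocation - payment = 8 - 164 = -156
Step 3: IC gap = 29 - (-156) = 185

185


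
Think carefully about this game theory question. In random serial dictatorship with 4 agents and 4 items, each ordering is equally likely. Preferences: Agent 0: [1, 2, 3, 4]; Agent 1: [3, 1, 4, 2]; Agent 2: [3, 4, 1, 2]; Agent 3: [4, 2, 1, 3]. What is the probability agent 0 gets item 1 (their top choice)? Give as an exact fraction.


Step 1: Agent 0 wants item 1
Step 2: There are 24 possible orderings of agents
Step 3: In 18 orderings, agent 0 gets item 1
Step 4: Probability = 18/24 = 3/4

3/4


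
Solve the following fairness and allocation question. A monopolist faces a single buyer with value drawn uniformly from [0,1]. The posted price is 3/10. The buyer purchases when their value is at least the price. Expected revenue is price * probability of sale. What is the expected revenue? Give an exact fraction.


Step 1: Posted price r = 3/10, value support [0,1]
Step 2: P(v >= r) = (1 - 3/10)/1 = 7/10
Step 3: Expected revenue = r * P(v >= r) = 3/10 * 7/10
Step 4: Revenue = 21/100

21/100


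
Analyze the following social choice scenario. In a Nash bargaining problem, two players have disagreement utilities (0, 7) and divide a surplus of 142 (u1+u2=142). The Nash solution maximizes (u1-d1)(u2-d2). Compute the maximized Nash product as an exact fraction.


Step 1: The Nash solution splits surplus symmetrically above the disagreement point
Step 2: u1 = (total + d1 - d2)/2 = (142 + 0 - 7)/2 = 135/2
Step 3: u2 = (total - d1 + d2)/2 = (142 - 0 + 7)/2 = 149/2
Step 4: Nash product = (135/2 - 0) * (149/2 - 7)
Step 5: = 135/2 * 135/2 = 18225/4

18225/4


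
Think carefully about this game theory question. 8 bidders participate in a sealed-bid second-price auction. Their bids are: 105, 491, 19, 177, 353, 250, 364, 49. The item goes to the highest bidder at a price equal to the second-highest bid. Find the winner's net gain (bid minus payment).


Step 1: Sort bids in descending order: 491, 364, 353, 250, 177, 105, 49, 19
Step 2: The winning bid is the highest: 491
Step 3: The payment equals the second-highest bid: 364
Step 4: Surplus = winner's bid - payment = 491 - 364 = 127

127


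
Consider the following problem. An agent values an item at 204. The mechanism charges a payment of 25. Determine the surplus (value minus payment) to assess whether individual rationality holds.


Step 1: Surplus = value - payment = 204 - 25 = 179
Step 2: IR is satisfied (surplus >= 0)

179


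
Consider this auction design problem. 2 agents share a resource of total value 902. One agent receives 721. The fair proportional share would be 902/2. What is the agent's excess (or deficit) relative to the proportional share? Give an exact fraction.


Step 1: Proportional share = 902/2 = 451
Step 2: Agent's actual allocation = 721
Step 3: Excess = 721 - 451 = 270

270


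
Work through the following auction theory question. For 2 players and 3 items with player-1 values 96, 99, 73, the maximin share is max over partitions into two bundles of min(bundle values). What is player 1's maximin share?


Step 1: Item values = 96, 99, 73
Step 2: Enumerate all 2-bundle partitions and take the smaller bundle:
  Partition 1: {96} vs {99,73} -> bundles 96, 172; min = 96
  Partition 2: {99} vs {96,73} -> bundles 99, 169; min = 99
  Partition 3: {73} vs {96,99} -> bundles 73, 195; min = 73
Step 3: MMS = max(96, 99, 73) = 99

99


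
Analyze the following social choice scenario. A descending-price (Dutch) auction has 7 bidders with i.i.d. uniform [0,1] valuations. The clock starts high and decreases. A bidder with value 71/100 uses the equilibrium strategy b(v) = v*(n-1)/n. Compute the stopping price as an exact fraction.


Step 1: Dutch auctions are strategically equivalent to first-price auctions
Step 2: The equilibrium bid is b(v) = v*(n-1)/n
Step 3: b = 71/100 * 6/7
Step 4: b = 213/350

213/350


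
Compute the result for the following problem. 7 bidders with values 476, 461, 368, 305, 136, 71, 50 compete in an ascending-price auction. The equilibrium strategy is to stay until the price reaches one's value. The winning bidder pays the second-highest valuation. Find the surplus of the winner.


Step 1: Identify the highest value: 476
Step 2: Identify the second-highest value: 461
Step 3: The final price = second-highest value = 461
Step 4: Surplus = 476 - 461 = 15

15


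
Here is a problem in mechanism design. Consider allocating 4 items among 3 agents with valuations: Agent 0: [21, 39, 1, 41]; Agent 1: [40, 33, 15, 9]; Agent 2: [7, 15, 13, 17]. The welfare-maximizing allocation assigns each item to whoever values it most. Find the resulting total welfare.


Step 1: For each item, find the maximum value among all agents.
Step 2: Item 0 -> Agent 1 (value 40)
Step 3: Item 1 -> Agent 0 (value 39)
Step 4: Item 2 -> Agent 1 (value 15)
Step 5: Item 3 -> Agent 0 (value 41)
Step 6: Total welfare = 40 + 39 + 15 + 41 = 135

135


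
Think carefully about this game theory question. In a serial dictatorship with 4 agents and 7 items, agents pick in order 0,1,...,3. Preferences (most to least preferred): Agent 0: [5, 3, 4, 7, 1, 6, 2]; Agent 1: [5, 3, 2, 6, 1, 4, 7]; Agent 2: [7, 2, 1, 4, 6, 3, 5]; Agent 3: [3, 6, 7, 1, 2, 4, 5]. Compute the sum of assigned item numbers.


Step 1: Agent 0 picks item 5
Step 2: Agent 1 picks item 3
Step 3: Agent 2 picks item 7
Step 4: Agent 3 picks item 6
Step 5: Sum = 5 + 3 + 7 + 6 = 21

21


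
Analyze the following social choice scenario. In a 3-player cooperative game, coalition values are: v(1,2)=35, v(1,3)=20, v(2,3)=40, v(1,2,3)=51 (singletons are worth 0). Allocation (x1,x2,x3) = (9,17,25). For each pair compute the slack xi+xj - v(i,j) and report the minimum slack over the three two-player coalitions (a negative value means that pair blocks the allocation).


Step 1: Slack for coalition (1,2): x1+x2 - v12 = 26 - 35 = -9
Step 2: Slack for coalition (1,3): x1+x3 - v13 = 34 - 20 = 14
Step 3: Slack for coalition (2,3): x2+x3 - v23 = 42 - 40 = 2
Step 4: Minimum slack = min(-9, 14, 2) = -9, attained by (1,2); coalition (1,2) can block (slack < 0), so the allocation is not in the core

-9


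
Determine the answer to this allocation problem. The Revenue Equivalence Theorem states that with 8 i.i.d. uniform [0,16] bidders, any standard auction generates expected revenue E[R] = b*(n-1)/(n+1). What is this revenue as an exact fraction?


Step 1: By Revenue Equivalence, expected revenue = b*(n-1)/(n+1)
Step 2: Substituting n = 8, b = 16
Step 3: Revenue = 16*(8-1)/(8+1) = 16*7/9
Step 4: Revenue = 112/9

112/9


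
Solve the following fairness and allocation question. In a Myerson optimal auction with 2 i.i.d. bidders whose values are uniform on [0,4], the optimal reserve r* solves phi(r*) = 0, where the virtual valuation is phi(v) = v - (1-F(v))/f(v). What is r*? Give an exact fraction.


Step 1: For U[0,4], F(v) = v/4 and f(v) = 1/4
Step 2: phi(v) = v - (1 - v/4)/(1/4) = v - (4 - v) = 2v - 4
Step 3: Set phi(r*) = 0: 2r* - 4 = 0
Step 4: r* = 4/2 = 2 (the number of bidders n = 2 does not enter)

2


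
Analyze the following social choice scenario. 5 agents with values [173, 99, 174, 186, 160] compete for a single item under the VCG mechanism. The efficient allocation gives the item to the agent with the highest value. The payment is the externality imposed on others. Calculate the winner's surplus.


Step 1: The winner is the agent with the highest value: agent 3 with value 186
Step 2: Values of other agents: [173, 99, 174, 160]
Step 3: VCG payment = max of others' values = 174
Step 4: Surplus = 186 - 174 = 12

12


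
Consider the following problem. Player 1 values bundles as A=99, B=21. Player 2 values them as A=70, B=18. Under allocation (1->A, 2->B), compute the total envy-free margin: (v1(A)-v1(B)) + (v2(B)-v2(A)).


Step 1: Player 1's margin = v1(A) - v1(B) = 99 - 21 = 78
Step 2: Player 2's margin = v2(B) - v2(A) = 18 - 70 = -52
Step 3: Total margin = 78 + -52 = 26

26


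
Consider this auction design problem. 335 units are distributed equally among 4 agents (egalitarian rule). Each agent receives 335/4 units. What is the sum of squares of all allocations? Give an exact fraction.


Step 1: Each agent's share = 335/4
Step 2: Square of each share = (335/4)^2 = 112225/16
Step 3: Sum of squares = 4 * 112225/16 = 112225/4

112225/4


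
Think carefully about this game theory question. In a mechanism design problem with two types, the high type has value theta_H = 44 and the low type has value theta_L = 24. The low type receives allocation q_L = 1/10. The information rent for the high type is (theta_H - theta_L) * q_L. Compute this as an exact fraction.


Step 1: theta_H - theta_L = 44 - 24 = 20
Step 2: Information rent = (theta_H - theta_L) * q_L
Step 3: = 20 * 1/10
Step 4: = 2

2


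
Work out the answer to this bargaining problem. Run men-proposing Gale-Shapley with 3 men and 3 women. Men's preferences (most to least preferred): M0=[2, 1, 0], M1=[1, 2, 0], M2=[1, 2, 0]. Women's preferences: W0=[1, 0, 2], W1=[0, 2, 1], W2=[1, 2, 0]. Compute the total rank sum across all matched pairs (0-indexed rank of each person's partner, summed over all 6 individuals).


Step 1: Run Gale-Shapley (men propose, women hold best offer):
  M0 proposes to W2; she accepts
  M1 proposes to W1; she accepts
  M2 proposes to W1; she switches from M1
  M1 proposes to W2; she switches from M0
  M0 proposes to W1; she switches from M2
  M2 proposes to W2; rejected
  M2 proposes to W0; she accepts
Step 2: Final matching: W0-M2, W1-M0, W2-M1
Step 3: 0-indexed ranks (man's rank of his match, then woman's): 2 + 2 + 1 + 0 + 1 + 0
Step 4: Total rank sum = 6

6


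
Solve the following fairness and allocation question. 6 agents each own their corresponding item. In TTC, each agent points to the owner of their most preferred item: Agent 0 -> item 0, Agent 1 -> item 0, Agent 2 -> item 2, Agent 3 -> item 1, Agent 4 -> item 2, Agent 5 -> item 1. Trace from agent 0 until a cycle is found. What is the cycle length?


Step 1: Trace the pointer graph from agent 0: 0 -> 0
Step 2: A cycle is detected when we revisit agent 0
Step 3: The cycle is: 0 -> 0
Step 4: Cycle length = 1

1


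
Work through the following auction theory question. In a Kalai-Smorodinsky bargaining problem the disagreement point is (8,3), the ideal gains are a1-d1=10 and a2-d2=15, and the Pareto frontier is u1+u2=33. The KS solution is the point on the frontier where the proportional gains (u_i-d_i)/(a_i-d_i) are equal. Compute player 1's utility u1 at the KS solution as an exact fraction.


Step 1: At the KS point, (u1-d1)/r1 = (u2-d2)/r2 = t and u1+u2 = 33
Step 2: u1 = d1 + r1*t and u2 = d2 + r2*t, so (d1 + r1*t) + (d2 + r2*t) = 33
Step 3: t = (33 - 8 - 3)/(10 + 15) = 22/25
Step 4: u1 = d1 + r1*t = 8 + 10 * 22/25 = 84/5
Step 5: (Check: u2 = d2 + r2*t = 81/5; u1+u2 = 84/5 + 81/5 = 33, on the frontier.)

84/5


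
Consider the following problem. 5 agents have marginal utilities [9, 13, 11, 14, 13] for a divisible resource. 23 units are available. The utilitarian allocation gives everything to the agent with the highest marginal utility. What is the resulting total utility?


Step 1: The marginal utilities are [9, 13, 11, 14, 13]
Step 2: The highest marginal utility is 14
Step 3: All 23 units go to that agent
Step 4: Total utility = 14 * 23 = 322

322


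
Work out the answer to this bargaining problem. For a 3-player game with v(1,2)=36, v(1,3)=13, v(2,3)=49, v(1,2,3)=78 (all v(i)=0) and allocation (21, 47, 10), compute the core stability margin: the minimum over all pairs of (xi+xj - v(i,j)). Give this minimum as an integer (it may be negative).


Step 1: Slack for coalition (1,2): x1+x2 - v12 = 68 - 36 = 32
Step 2: Slack for coalition (1,3): x1+x3 - v13 = 31 - 13 = 18
Step 3: Slack for coalition (2,3): x2+x3 - v23 = 57 - 49 = 8
Step 4: Minimum slack = min(32, 18, 8) = 8, attained by (2,3); no pair can gain by deviating, so the allocation is in the core

8


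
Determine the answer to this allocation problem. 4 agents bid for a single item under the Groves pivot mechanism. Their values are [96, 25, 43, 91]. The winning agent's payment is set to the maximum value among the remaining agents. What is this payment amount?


Step 1: The efficient winner is agent 0 with value 96
Step 2: Other agents' values: [25, 43, 91]
Step 3: Pivot payment = max(others) = 91
Step 4: The winner pays 91

91


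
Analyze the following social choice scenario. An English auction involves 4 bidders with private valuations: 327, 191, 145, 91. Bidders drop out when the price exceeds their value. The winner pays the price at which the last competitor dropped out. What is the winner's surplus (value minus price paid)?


Step 1: Identify the highest value: 327
Step 2: Identify the second-highest value: 191
Step 3: The final price = second-highest value = 191
Step 4: Surplus = 327 - 191 = 136

136


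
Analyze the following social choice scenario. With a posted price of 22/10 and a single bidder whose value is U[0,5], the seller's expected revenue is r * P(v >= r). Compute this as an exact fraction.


Step 1: Posted price r = 11/5, value support [0,5]
Step 2: P(v >= r) = (5 - 11/5)/5 = 14/25
Step 3: Expected revenue = r * P(v >= r) = 11/5 * 14/25
Step 4: Revenue = 154/125

154/125


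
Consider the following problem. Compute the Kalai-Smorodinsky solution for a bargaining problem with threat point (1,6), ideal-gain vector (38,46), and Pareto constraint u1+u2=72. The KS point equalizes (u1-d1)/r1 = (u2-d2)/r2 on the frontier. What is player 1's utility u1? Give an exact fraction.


Step 1: At the KS point, (u1-d1)/r1 = (u2-d2)/r2 = t and u1+u2 = 72
Step 2: u1 = d1 + r1*t and u2 = d2 + r2*t, so (d1 + r1*t) + (d2 + r2*t) = 72
Step 3: t = (72 - 1 - 6)/(38 + 46) = 65/84
Step 4: u1 = d1 + r1*t = 1 + 38 * 65/84 = 1277/42
Step 5: (Check: u2 = d2 + r2*t = 1747/42; u1+u2 = 1277/42 + 1747/42 = 72, on the frontier.)

1277/42


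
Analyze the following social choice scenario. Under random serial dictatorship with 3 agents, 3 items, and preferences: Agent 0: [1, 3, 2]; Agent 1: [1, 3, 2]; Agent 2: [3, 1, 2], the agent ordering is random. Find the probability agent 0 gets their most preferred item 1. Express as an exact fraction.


Step 1: Agent 0 wants item 1
Step 2: There are 6 possible orderings of agents
Step 3: In 3 orderings, agent 0 gets item 1
Step 4: Probability = 3/6 = 1/2

1/2


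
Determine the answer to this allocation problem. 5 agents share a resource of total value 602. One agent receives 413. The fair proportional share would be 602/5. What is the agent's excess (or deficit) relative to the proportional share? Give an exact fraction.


Step 1: Proportional share = 602/5
Step 2: Agent's actual allocation = 413
Step 3: Excess = 413 - 602/5 = 1463/5

1463/5


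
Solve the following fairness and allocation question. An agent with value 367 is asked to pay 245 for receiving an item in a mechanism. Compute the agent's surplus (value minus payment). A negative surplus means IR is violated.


Step 1: Surplus = value - payment = 367 - 245 = 122
Step 2: IR is satisfied (surplus >= 0)

122


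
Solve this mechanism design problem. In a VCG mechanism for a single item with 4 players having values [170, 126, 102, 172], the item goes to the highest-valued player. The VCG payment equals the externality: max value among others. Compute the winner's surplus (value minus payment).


Step 1: The winner is the agent with the highest value: agent 3 with value 172
Step 2: Values of other agents: [170, 126, 102]
Step 3: VCG payment = max of others' values = 170
Step 4: Surplus = 172 - 170 = 2

2


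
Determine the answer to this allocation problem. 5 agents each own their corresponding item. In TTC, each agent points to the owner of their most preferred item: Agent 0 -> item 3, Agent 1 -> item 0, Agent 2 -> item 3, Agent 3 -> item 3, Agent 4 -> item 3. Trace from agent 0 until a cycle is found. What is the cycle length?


Step 1: Trace the pointer graph from agent 0: 0 -> 3 -> 3
Step 2: A cycle is detected when we revisit agent 3
Step 3: The cycle is: 3 -> 3
Step 4: Cycle length = 1

1


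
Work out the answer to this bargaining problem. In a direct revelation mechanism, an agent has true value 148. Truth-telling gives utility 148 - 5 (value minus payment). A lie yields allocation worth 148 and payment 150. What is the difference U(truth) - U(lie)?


Step 1: U(truth) = value - payment = 148 - 5 = 143
Step 2: U(lie) = allocation - payment = 148 - 150 = -2
Step 3: IC gap = 143 - (-2) = 145

145


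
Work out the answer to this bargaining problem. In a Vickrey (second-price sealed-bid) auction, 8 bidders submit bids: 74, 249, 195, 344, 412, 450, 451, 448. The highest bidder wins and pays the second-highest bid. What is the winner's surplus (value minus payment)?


Step 1: Sort bids in descending order: 451, 450, 448, 412, 344, 249, 195, 74
Step 2: The winning bid is the highest: 451
Step 3: The payment equals the second-highest bid: 450
Step 4: Surplus = winner's bid - payment = 451 - 450 = 1

1


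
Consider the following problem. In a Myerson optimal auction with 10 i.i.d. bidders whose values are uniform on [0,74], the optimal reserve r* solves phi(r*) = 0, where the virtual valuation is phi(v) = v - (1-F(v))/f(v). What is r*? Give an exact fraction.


Step 1: For U[0,74], F(v) = v/74 and f(v) = 1/74
Step 2: phi(v) = v - (1 - v/74)/(1/74) = v - (74 - v) = 2v - 74
Step 3: Set phi(r*) = 0: 2r* - 74 = 0
Step 4: r* = 74/2 = 37 (the number of bidders n = 10 does not enter)

37


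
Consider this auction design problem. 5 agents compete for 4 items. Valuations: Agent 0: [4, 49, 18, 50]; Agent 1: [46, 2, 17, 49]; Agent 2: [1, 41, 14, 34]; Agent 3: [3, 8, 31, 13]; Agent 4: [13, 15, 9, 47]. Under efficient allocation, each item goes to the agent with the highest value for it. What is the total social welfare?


Step 1: For each item, find the maximum value among all agents.
Step 2: Item 0 -> Agent 1 (value 46)
Step 3: Item 1 -> Agent 0 (value 49)
Step 4: Item 2 -> Agent 3 (value 31)
Step 5: Item 3 -> Agent 0 (value 50)
Step 6: Total welfare = 46 + 49 + 31 + 50 = 176

176


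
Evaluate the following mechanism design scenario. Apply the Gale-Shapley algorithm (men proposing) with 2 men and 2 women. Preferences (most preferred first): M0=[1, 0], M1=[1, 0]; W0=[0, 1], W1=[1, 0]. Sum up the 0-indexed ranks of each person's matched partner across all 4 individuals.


Step 1: Run Gale-Shapley (men propose, women hold best offer):
  M0 proposes to W1; she accepts
  M1 proposes to W1; she switches from M0
  M0 proposes to W0; she accepts
Step 2: Final matching: W0-M0, W1-M1
Step 3: 0-indexed ranks (man's rank of his match, then woman's): 1 + 0 + 0 + 0
Step 4: Total rank sum = 1

1


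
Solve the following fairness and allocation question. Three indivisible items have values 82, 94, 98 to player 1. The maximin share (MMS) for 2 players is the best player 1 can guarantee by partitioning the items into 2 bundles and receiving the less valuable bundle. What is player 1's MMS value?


Step 1: Item values = 82, 94, 98
Step 2: Enumerate all 2-bundle partitions and take the smaller bundle:
  Partition 1: {82} vs {94,98} -> bundles 82, 192; min = 82
  Partition 2: {94} vs {82,98} -> bundles 94, 180; min = 94
  Partition 3: {98} vs {82,94} -> bundles 98, 176; min = 98
Step 3: MMS = max(82, 94, 98) = 98

98


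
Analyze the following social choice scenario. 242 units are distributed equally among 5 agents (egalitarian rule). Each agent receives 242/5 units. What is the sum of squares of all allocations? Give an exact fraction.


Step 1: Each agent's share = 242/5
Step 2: Square of each share = (242/5)^2 = 58564/25
Step 3: Sum of squares = 5 * 58564/25 = 58564/5

58564/5


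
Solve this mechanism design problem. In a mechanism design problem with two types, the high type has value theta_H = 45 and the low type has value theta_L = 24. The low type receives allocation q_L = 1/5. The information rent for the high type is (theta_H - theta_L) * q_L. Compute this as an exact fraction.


Step 1: theta_H - theta_L = 45 - 24 = 21
Step 2: Information rent = (theta_H - theta_L) * q_L
Step 3: = 21 * 1/5
Step 4: = 21/5

21/5


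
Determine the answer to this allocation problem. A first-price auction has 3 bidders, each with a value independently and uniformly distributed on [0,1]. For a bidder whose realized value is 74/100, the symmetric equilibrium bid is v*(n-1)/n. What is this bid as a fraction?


Step 1: The symmetric BNE bidding function is b(v) = v * (n-1) / n
Step 2: Substitute v = 37/50 and n = 3
Step 3: b = 37/50 * 2/3
Step 4: b = 37/75

37/75


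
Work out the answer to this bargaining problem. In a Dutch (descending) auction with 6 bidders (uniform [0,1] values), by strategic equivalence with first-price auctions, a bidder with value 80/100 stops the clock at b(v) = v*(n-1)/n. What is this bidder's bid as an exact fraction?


Step 1: Dutch auctions are strategically equivalent to first-price auctions
Step 2: The equilibrium bid is b(v) = v*(n-1)/n
Step 3: b = 4/5 * 5/6
Step 4: b = 2/3

2/3


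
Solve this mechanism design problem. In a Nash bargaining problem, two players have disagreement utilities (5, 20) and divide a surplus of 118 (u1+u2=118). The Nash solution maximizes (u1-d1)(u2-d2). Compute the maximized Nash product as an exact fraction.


Step 1: The Nash solution splits surplus symmetrically above the disagreement point
Step 2: u1 = (total + d1 - d2)/2 = (118 + 5 - 20)/2 = 103/2
Step 3: u2 = (total - d1 + d2)/2 = (118 - 5 + 20)/2 = 133/2
Step 4: Nash product = (103/2 - 5) * (133/2 - 20)
Step 5: = 93/2 * 93/2 = 8649/4

8649/4


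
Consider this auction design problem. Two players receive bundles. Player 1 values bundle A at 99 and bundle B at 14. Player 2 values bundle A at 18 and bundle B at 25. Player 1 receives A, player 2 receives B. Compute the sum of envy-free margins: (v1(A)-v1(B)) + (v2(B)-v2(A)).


Step 1: Player 1's margin = v1(A) - v1(B) = 99 - 14 = 85
Step 2: Player 2's margin = v2(B) - v2(A) = 25 - 18 = 7
Step 3: Total margin = 85 + 7 = 92

92


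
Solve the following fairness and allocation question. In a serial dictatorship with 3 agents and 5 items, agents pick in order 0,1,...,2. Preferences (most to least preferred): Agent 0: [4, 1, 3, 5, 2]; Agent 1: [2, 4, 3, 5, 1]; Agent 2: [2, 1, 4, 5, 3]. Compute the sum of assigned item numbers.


Step 1: Agent 0 picks item 4
Step 2: Agent 1 picks item 2
Step 3: Agent 2 picks item 1
Step 4: Sum = 4 + 2 + 1 = 7

7


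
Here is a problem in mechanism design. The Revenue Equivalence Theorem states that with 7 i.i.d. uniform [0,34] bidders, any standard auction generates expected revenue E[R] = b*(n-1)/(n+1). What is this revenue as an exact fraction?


Step 1: By Revenue Equivalence, expected revenue = b*(n-1)/(n+1)
Step 2: Substituting n = 7, b = 34
Step 3: Revenue = 34*(7-1)/(7+1) = 34*6/8
Step 4: Revenue = 204/8 = 51/2

51/2


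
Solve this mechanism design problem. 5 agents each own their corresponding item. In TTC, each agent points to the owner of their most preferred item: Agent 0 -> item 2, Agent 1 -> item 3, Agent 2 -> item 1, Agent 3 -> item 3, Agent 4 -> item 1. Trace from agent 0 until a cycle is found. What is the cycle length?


Step 1: Trace the pointer graph from agent 0: 0 -> 2 -> 1 -> 3 -> 3
Step 2: A cycle is detected when we revisit agent 3
Step 3: The cycle is: 3 -> 3
Step 4: Cycle length = 1

1


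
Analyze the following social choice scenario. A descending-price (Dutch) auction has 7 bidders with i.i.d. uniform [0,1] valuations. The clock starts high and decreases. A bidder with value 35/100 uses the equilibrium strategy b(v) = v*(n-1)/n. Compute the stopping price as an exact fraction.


Step 1: Dutch auctions are strategically equivalent to first-price auctions
Step 2: The equilibrium bid is b(v) = v*(n-1)/n
Step 3: b = 7/20 * 6/7
Step 4: b = 3/10

3/10


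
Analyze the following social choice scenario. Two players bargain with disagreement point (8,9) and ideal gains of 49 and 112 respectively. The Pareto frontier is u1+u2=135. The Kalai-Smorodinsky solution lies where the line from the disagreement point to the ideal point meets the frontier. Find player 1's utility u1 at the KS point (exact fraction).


Step 1: At the KS point, (u1-d1)/r1 = (u2-d2)/r2 = t and u1+u2 = 135
Step 2: u1 = d1 + r1*t and u2 = d2 + r2*t, so (d1 + r1*t) + (d2 + r2*t) = 135
Step 3: t = (135 - 8 - 9)/(49 + 112) = 118/161
Step 4: u1 = d1 + r1*t = 8 + 49 * 118/161 = 1010/23
Step 5: (Check: u2 = d2 + r2*t = 2095/23; u1+u2 = 1010/23 + 2095/23 = 135, on the frontier.)

1010/23


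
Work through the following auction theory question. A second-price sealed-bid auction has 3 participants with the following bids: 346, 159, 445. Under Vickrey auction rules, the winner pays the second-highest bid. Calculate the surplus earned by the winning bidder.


Step 1: Sort bids in descending order: 445, 346, 159
Step 2: The winning bid is the highest: 445
Step 3: The payment equals the second-highest bid: 346
Step 4: Surplus = winner's bid - payment = 445 - 346 = 99

99


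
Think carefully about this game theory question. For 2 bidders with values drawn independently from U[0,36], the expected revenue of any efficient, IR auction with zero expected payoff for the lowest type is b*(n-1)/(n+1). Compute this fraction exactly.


Step 1: By Revenue Equivalence, expected revenue = b*(n-1)/(n+1)
Step 2: Substituting n = 2, b = 36
Step 3: Revenue = 36*(2-1)/(2+1) = 36*1/3
Step 4: Revenue = 36/3 = 12

12


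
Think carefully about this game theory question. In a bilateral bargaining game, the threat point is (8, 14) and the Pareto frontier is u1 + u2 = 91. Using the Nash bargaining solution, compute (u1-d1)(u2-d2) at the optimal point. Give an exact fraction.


Step 1: The Nash solution splits surplus symmetrically above the disagreement point
Step 2: u1 = (total + d1 - d2)/2 = (91 + 8 - 14)/2 = 85/2
Step 3: u2 = (total - d1 + d2)/2 = (91 - 8 + 14)/2 = 97/2
Step 4: Nash product = (85/2 - 8) * (97/2 - 14)
Step 5: = 69/2 * 69/2 = 4761/4

4761/4


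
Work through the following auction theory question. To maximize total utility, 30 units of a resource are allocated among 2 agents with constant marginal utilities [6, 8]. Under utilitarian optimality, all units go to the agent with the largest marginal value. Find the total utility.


Step 1: The marginal utilities are [6, 8]
Step 2: The highest marginal utility is 8
Step 3: All 30 units go to that agent
Step 4: Total utility = 8 * 30 = 240

240


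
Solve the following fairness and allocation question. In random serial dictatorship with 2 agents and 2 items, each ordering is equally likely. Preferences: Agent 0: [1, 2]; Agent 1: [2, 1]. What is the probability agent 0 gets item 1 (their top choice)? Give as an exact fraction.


Step 1: Agent 0 wants item 1
Step 2: There are 2 possible orderings of agents
Step 3: In 2 orderings, agent 0 gets item 1
Step 4: Probability = 2/2 = 1

1


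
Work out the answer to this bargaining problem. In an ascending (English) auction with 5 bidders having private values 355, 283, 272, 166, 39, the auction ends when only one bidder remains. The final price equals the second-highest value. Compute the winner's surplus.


Step 1: Identify the highest value: 355
Step 2: Identify the second-highest value: 283
Step 3: The final price = second-highest value = 283
Step 4: Surplus = 355 - 283 = 72

72


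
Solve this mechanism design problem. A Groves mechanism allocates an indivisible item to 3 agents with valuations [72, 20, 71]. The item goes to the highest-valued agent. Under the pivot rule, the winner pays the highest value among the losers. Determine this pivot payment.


Step 1: The efficient winner is agent 0 with value 72
Step 2: Other agents' values: [20, 71]
Step 3: Pivot payment = max(others) = 71
Step 4: The winner pays 71

71


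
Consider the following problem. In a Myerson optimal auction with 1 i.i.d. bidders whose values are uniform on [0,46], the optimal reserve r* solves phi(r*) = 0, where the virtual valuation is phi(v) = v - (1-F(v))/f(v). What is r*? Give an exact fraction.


Step 1: For U[0,46], F(v) = v/46 and f(v) = 1/46
Step 2: phi(v) = v - (1 - v/46)/(1/46) = v - (46 - v) = 2v - 46
Step 3: Set phi(r*) = 0: 2r* - 46 = 0
Step 4: r* = 46/2 = 23 (the number of bidders n = 1 does not enter)

23


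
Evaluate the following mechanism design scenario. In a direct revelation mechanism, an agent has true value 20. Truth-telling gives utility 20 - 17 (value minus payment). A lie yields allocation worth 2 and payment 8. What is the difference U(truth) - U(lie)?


Step 1: U(truth) = value - payment = 20 - 17 = 3
Step 2: U(lie) = allocation - payment = 2 - 8 = -6
Step 3: IC gap = 3 - (-6) = 9

9


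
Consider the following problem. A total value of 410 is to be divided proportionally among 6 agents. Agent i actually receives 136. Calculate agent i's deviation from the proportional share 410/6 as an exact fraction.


Step 1: Proportional share = 410/6 = 205/3
Step 2: Agent's actual allocation = 136
Step 3: Excess = 136 - 205/3 = 203/3

203/3


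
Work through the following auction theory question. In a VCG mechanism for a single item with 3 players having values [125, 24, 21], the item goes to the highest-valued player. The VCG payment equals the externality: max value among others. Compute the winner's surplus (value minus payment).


Step 1: The winner is the agent with the highest value: agent 0 with value 125
Step 2: Values of other agents: [24, 21]
Step 3: VCG payment = max of others' values = 24
Step 4: Surplus = 125 - 24 = 101

101


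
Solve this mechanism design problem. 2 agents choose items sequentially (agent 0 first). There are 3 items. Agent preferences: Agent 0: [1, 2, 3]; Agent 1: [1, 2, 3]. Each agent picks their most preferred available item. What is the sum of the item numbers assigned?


Step 1: Agent 0 picks item 1
Step 2: Agent 1 picks item 2
Step 3: Sum = 1 + 2 = 3

3


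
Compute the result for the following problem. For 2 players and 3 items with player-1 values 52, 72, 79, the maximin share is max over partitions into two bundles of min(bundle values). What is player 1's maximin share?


Step 1: Item values = 52, 72, 79
Step 2: Enumerate all 2-bundle partitions and take the smaller bundle:
  Partition 1: {52} vs {72,79} -> bundles 52, 151; min = 52
  Partition 2: {72} vs {52,79} -> bundles 72, 131; min = 72
  Partition 3: {79} vs {52,72} -> bundles 79, 124; min = 79
Step 3: MMS = max(52, 72, 79) = 79

79


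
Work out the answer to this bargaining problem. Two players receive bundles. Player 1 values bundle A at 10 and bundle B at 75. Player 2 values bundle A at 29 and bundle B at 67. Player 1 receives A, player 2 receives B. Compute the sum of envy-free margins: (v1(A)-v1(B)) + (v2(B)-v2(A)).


Step 1: Player 1's margin = v1(A) - v1(B) = 10 - 75 = -65
Step 2: Player 2's margin = v2(B) - v2(A) = 67 - 29 = 38
Step 3: Total margin = -65 + 38 = -27

-27


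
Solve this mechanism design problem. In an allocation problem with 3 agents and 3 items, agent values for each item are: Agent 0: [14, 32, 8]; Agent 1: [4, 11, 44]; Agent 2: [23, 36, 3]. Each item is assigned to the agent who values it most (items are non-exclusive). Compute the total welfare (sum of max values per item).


Step 1: For each item, find the maximum value among all agents.
Step 2: Item 0 -> Agent 2 (value 23)
Step 3: Item 1 -> Agent 2 (value 36)
Step 4: Item 2 -> Agent 1 (value 44)
Step 5: Total welfare = 23 + 36 + 44 = 103

103


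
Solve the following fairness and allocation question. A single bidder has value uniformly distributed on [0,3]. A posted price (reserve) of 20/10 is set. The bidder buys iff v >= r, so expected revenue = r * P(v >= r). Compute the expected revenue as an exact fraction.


Step 1: Posted price r = 2, value support [0,3]
Step 2: P(v >= r) = (3 - 2)/3 = 1/3
Step 3: Expected revenue = r * P(v >= r) = 2 * 1/3
Step 4: Revenue = 2/3

2/3


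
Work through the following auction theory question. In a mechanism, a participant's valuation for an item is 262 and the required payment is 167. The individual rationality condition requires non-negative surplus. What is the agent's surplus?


Step 1: Surplus = value - payment = 262 - 167 = 95
Step 2: IR is satisfied (surplus >= 0)

95


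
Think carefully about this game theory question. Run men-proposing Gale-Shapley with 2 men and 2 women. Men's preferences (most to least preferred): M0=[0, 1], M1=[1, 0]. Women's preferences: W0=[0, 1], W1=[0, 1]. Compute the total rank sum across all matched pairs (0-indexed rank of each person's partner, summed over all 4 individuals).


Step 1: Run Gale-Shapley (men propose, women hold best offer):
  M0 proposes to W0; she accepts
  M1 proposes to W1; she accepts
Step 2: Final matching: W0-M0, W1-M1
Step 3: 0-indexed ranks (man's rank of his match, then woman's): 0 + 0 + 0 + 1
Step 4: Total rank sum = 1

1


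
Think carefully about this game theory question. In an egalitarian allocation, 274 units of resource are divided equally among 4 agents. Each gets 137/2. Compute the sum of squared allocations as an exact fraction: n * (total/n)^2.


Step 1: Each agent's share = 274/4 = 137/2
Step 2: Square of each share = (137/2)^2 = 18769/4
Step 3: Sum of squares = 4 * 18769/4 = 18769

18769


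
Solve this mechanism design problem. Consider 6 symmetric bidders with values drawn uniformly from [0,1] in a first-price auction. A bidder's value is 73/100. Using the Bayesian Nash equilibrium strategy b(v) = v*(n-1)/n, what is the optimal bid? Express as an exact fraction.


Step 1: The symmetric BNE bidding function is b(v) = v * (n-1) / n
Step 2: Substitute v = 73/100 and n = 6
Step 3: b = 73/100 * 5/6
Step 4: b = 73/120

73/120


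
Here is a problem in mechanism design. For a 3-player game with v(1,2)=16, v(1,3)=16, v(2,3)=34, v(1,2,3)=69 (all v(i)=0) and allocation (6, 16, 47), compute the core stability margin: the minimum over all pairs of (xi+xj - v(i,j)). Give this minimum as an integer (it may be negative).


Step 1: Slack for coalition (1,2): x1+x2 - v12 = 22 - 16 = 6
Step 2: Slack for coalition (1,3): x1+x3 - v13 = 53 - 16 = 37
Step 3: Slack for coalition (2,3): x2+x3 - v23 = 63 - 34 = 29
Step 4: Minimum slack = min(6, 37, 29) = 6, attained by (1,2); no pair can gain by deviating, so the allocation is in the core

6


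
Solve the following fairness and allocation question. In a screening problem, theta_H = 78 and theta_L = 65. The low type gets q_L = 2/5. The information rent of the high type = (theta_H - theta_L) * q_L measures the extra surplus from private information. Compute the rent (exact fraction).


Step 1: theta_H - theta_L = 78 - 65 = 13
Step 2: Information rent = (theta_H - theta_L) * q_L
Step 3: = 13 * 2/5
Step 4: = 26/5

26/5


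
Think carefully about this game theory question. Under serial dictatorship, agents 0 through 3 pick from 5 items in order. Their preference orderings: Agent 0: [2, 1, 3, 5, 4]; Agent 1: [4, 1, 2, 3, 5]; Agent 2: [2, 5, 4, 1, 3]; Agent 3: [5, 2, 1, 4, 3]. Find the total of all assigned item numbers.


Step 1: Agent 0 picks item 2
Step 2: Agent 1 picks item 4
Step 3: Agent 2 picks item 5
Step 4: Agent 3 picks item 1
Step 5: Sum = 2 + 4 + 5 + 1 = 12

12


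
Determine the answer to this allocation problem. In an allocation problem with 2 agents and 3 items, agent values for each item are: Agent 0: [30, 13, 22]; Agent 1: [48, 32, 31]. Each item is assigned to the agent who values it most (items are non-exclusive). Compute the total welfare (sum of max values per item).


Step 1: For each item, find the maximum value among all agents.
Step 2: Item 0 -> Agent 1 (value 48)
Step 3: Item 1 -> Agent 1 (value 32)
Step 4: Item 2 -> Agent 1 (value 31)
Step 5: Total welfare = 48 + 32 + 31 = 111

111


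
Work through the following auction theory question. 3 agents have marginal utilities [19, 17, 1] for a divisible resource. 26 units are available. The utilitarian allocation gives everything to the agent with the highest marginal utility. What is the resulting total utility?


Step 1: The marginal utilities are [19, 17, 1]
Step 2: The highest marginal utility is 19
Step 3: All 26 units go to that agent
Step 4: Total utility = 19 * 26 = 494

494


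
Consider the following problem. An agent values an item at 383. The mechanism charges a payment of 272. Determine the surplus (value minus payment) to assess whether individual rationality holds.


Step 1: Surplus = value - payment = 383 - 272 = 111
Step 2: IR is satisfied (surplus >= 0)

111


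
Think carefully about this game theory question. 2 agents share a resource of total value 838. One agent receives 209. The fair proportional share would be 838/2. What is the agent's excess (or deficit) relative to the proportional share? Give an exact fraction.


Step 1: Proportional share = 838/2 = 419
Step 2: Agent's actual allocation = 209
Step 3: Excess = 209 - 419 = -210

-210


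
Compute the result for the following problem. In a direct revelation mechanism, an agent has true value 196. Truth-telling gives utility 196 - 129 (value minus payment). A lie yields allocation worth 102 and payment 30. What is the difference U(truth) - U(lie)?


Step 1: U(truth) = value - payment = 196 - 129 = 67
Step 2: U(lie) = allocation - payment = 102 - 30 = 72
Step 3: IC gap = 67 - 72 = -5

-5


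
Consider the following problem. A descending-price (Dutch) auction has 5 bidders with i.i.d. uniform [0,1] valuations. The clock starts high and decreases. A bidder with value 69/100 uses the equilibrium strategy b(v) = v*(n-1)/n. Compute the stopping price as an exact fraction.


Step 1: Dutch auctions are strategically equivalent to first-price auctions
Step 2: The equilibrium bid is b(v) = v*(n-1)/n
Step 3: b = 69/100 * 4/5
Step 4: b = 69/125

69/125
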